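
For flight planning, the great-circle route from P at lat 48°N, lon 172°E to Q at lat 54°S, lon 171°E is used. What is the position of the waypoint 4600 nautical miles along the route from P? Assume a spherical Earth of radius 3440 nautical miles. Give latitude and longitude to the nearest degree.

Write both endpoints as unit vectors p₁, p₂ with components (cos φ cos λ, cos φ sin λ, sin φ).
The central angle between the endpoints is δ = arccos(p₁·p₂) ≈ 1.780 rad (102.0°). The total great-circle distance is δ·R ≈ 1.780 × 3440 ≈ 6124 nmi, so the target fraction is f = 4600/6124 ≈ 0.751.
Interpolate at f ≈ 0.751 with slerp weights a = sin((1−f)δ)/sin δ ≈ 0.438, b = sin(fδ)/sin δ ≈ 0.995.
p = a·p₁ + b·p₂ ≈ (-0.868, 0.132, -0.479); φ = arcsin(p_z) ≈ -28.61°, λ = atan2(p_y, p_x) ≈ 171.33°.

≈ lat 29°S, lon 171°E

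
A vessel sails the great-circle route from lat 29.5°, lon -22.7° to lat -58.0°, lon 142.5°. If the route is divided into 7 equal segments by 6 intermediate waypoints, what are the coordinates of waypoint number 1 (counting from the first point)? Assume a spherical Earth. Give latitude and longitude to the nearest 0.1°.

≈ lat 8.8°, lon -17.0°

Write both endpoints as unit vectors p₁, p₂ with components (cos φ cos λ, cos φ sin λ, sin φ).
The central angle between the endpoints is δ = arccos(p₁·p₂) ≈ 2.613 rad (149.7°).
Interpolate at f = 1/7 with slerp weights a = sin((1−f)δ)/sin δ ≈ 1.556, b = sin(fδ)/sin δ ≈ 0.723.
p = a·p₁ + b·p₂ ≈ (0.945, -0.289, 0.153); φ = arcsin(p_z) ≈ 8.79°, λ = atan2(p_y, p_x) ≈ -17.02°.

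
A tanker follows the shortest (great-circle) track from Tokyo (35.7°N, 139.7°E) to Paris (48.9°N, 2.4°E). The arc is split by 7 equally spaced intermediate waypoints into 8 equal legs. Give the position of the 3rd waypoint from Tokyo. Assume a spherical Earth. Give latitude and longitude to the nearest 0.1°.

Convert each endpoint to a unit vector on the sphere (x = cos φ cos λ, y = cos φ sin λ, z = sin φ).
The central angle between the endpoints is δ = arccos(p₁·p₂) ≈ 1.523 rad (87.3°).
Interpolate at f = 3/8 with slerp weights a = sin((1−f)δ)/sin δ ≈ 0.816, b = sin(fδ)/sin δ ≈ 0.541.
p = a·p₁ + b·p₂ ≈ (-0.150, 0.443, 0.884); φ = arcsin(p_z) ≈ 62.11°, λ = atan2(p_y, p_x) ≈ 108.65°.

≈ 62.1°N, 108.6°E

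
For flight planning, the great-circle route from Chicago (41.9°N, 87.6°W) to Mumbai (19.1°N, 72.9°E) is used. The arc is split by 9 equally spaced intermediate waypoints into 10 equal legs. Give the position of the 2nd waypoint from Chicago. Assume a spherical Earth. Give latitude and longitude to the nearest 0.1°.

≈ 62.7°N, 69.9°W

The haversine formula gives a central angle δ ≈ 2.031 rad (116.4°) between the endpoints.
Interpolate at f = 2/10 with slerp weights a = sin((1−f)δ)/sin δ ≈ 1.115, b = sin(fδ)/sin δ ≈ 0.441.
p = a·p₁ + b·p₂ ≈ (0.157, -0.430, 0.889); φ = arcsin(p_z) ≈ 62.72°, λ = atan2(p_y, p_x) ≈ -69.93°.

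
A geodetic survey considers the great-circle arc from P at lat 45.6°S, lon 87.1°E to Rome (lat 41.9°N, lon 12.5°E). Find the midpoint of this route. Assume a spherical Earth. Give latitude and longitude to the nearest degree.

≈ lat 2°S, lon 48°E

From cos δ = sin φ₁ sin φ₂ + cos φ₁ cos φ₂ cos Δλ, the central angle is δ ≈ 1.916 rad (109.8°).
Interpolate at f = 1/2 with slerp weights a = sin((1−f)δ)/sin δ ≈ 0.870, b = sin(fδ)/sin δ ≈ 0.870.
p = a·p₁ + b·p₂ ≈ (0.663, 0.748, -0.041); φ = arcsin(p_z) ≈ -2.32°, λ = atan2(p_y, p_x) ≈ 48.45°.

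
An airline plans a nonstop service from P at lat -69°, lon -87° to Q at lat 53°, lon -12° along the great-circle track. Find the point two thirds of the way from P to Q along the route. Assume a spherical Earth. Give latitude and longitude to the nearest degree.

Convert each endpoint to a unit vector on the sphere (x = cos φ cos λ, y = cos φ sin λ, z = sin φ).
The central angle between the endpoints is δ = arccos(p₁·p₂) ≈ 2.332 rad (133.6°).
Interpolate at f = 2/3 with slerp weights a = sin((1−f)δ)/sin δ ≈ 0.969, b = sin(fδ)/sin δ ≈ 1.381.
p = a·p₁ + b·p₂ ≈ (0.831, -0.519, 0.199); φ = arcsin(p_z) ≈ 11.45°, λ = atan2(p_y, p_x) ≈ -32.01°.

≈ lat 11°, lon -32°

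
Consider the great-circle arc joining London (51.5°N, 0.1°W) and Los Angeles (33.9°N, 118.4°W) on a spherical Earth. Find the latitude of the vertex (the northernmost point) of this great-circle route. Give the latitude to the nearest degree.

The great circle lies in the plane with unit normal n̂ = (p₁ × p₂)/|p₁ × p₂|.
Here n̂_z ≈ -0.464; the vertex latitude is φ_max = arccos|n̂_z| ≈ 62.4°.

≈ 62°N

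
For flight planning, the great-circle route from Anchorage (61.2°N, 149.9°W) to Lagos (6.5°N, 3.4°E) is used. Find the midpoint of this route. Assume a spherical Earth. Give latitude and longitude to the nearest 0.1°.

≈ (58.6°N, 17.6°W)

Convert each endpoint to a unit vector on the sphere (x = cos φ cos λ, y = cos φ sin λ, z = sin φ).
The central angle between the endpoints is δ = arccos(p₁·p₂) ≈ 1.905 rad (109.2°).
Interpolate at f = 1/2 with slerp weights a = sin((1−f)δ)/sin δ ≈ 0.863, b = sin(fδ)/sin δ ≈ 0.863.
p = a·p₁ + b·p₂ ≈ (0.496, -0.158, 0.854); φ = arcsin(p_z) ≈ 58.63°, λ = atan2(p_y, p_x) ≈ -17.62°.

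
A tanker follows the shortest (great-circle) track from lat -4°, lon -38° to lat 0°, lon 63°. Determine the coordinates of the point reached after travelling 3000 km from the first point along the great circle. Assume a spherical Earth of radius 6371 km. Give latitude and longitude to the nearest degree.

≈ lat -4°, lon -11°

From cos δ = sin φ₁ sin φ₂ + cos φ₁ cos φ₂ cos Δλ, the central angle is δ ≈ 1.762 rad (101.0°). The total great-circle distance is δ·R ≈ 1.762 × 6371 ≈ 11228 km, so the target fraction is f = 3000/11228 ≈ 0.267.
Interpolate at f ≈ 0.267 with slerp weights a = sin((1−f)δ)/sin δ ≈ 0.979, b = sin(fδ)/sin δ ≈ 0.462.
p = a·p₁ + b·p₂ ≈ (0.979, -0.190, -0.068); φ = arcsin(p_z) ≈ -3.92°, λ = atan2(p_y, p_x) ≈ -10.95°.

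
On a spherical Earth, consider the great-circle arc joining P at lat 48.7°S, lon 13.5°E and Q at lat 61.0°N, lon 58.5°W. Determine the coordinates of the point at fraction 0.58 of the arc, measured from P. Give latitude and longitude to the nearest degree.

≈ lat 17°N, lon 20°W

Write both endpoints as unit vectors p₁, p₂ with components (cos φ cos λ, cos φ sin λ, sin φ).
The central angle between the endpoints is δ = arccos(p₁·p₂) ≈ 2.163 rad (123.9°).
Interpolate at f = 0.58 with slerp weights a = sin((1−f)δ)/sin δ ≈ 0.950, b = sin(fδ)/sin δ ≈ 1.145.
p = a·p₁ + b·p₂ ≈ (0.900, -0.327, 0.288); φ = arcsin(p_z) ≈ 16.73°, λ = atan2(p_y, p_x) ≈ -19.97°.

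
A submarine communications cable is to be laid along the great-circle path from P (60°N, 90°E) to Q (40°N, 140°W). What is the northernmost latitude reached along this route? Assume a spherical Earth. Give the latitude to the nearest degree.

≈ 72°N

The great circle lies in the plane with unit normal n̂ = (p₁ × p₂)/|p₁ × p₂|.
Here n̂_z ≈ +0.309; the vertex latitude is φ_max = arccos|n̂_z| ≈ 72.0°.
Check via Clairaut: cos φ_max = |cos φ₁| · sin C = cos(60.0°)·sin(38.1°) ≈ 0.309, again giving ≈ 72.0°.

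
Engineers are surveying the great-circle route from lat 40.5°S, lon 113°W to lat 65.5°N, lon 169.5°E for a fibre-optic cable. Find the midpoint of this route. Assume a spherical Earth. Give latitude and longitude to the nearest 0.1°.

The haversine formula gives a central angle δ ≈ 2.121 rad (121.5°) between the endpoints.
Interpolate at f = 1/2 with slerp weights a = sin((1−f)δ)/sin δ ≈ 1.024, b = sin(fδ)/sin δ ≈ 1.024.
p = a·p₁ + b·p₂ ≈ (-0.721, -0.639, 0.267); φ = arcsin(p_z) ≈ 15.46°, λ = atan2(p_y, p_x) ≈ -138.46°.

≈ lat 15.5°N, lon 138.5°W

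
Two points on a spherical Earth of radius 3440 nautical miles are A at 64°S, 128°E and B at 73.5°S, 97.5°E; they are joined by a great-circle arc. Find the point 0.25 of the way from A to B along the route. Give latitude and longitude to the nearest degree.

The haversine formula gives a central angle δ ≈ 0.249 rad (14.3°) between the endpoints.
Interpolate at f = 0.25 with slerp weights a = sin((1−f)δ)/sin δ ≈ 0.753, b = sin(fδ)/sin δ ≈ 0.252.
p = a·p₁ + b·p₂ ≈ (-0.213, 0.331, -0.919); φ = arcsin(p_z) ≈ -66.81°, λ = atan2(p_y, p_x) ≈ 122.70°.

≈ 67°S, 123°E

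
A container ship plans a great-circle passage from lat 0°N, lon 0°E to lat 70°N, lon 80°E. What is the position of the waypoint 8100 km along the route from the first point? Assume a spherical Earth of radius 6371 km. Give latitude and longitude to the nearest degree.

Write both endpoints as unit vectors p₁, p₂ with components (cos φ cos λ, cos φ sin λ, sin φ).
The central angle between the endpoints is δ = arccos(p₁·p₂) ≈ 1.511 rad (86.6°). The total great-circle distance is δ·R ≈ 1.511 × 6371 ≈ 9629 km, so the target fraction is f = 8100/9629 ≈ 0.841.
Interpolate at f ≈ 0.841 with slerp weights a = sin((1−f)δ)/sin δ ≈ 0.238, b = sin(fδ)/sin δ ≈ 0.957.
p = a·p₁ + b·p₂ ≈ (0.295, 0.322, 0.899); φ = arcsin(p_z) ≈ 64.09°, λ = atan2(p_y, p_x) ≈ 47.55°.

≈ lat 64°N, lon 48°E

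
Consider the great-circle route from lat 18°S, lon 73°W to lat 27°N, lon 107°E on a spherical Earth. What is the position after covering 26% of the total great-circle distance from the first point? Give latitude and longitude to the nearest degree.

≈ lat 26°N, lon 73°W

Write both endpoints as unit vectors p₁, p₂ with components (cos φ cos λ, cos φ sin λ, sin φ).
The central angle between the endpoints is δ = arccos(p₁·p₂) ≈ 2.985 rad (171.0°).
Interpolate at f = 0.26 with slerp weights a = sin((1−f)δ)/sin δ ≈ 5.136, b = sin(fδ)/sin δ ≈ 4.477.
p = a·p₁ + b·p₂ ≈ (0.262, -0.856, 0.446); φ = arcsin(p_z) ≈ 26.46°, λ = atan2(p_y, p_x) ≈ -73.00°.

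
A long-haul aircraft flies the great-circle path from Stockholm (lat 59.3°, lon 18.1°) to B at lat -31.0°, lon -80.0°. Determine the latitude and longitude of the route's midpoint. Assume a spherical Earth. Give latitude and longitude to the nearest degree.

≈ lat 20°, lon -47°

Write both endpoints as unit vectors p₁, p₂ with components (cos φ cos λ, cos φ sin λ, sin φ).
The central angle between the endpoints is δ = arccos(p₁·p₂) ≈ 2.100 rad (120.3°).
Interpolate at f = 1/2 with slerp weights a = sin((1−f)δ)/sin δ ≈ 1.005, b = sin(fδ)/sin δ ≈ 1.005.
p = a·p₁ + b·p₂ ≈ (0.637, -0.689, 0.346); φ = arcsin(p_z) ≈ 20.27°, λ = atan2(p_y, p_x) ≈ -47.23°.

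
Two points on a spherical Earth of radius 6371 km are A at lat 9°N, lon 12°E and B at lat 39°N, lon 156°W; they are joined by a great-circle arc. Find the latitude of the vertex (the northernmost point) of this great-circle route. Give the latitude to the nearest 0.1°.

≈ 77.8°N

The great circle lies in the plane with unit normal n̂ = (p₁ × p₂)/|p₁ × p₂|.
Here n̂_z ≈ -0.211; the vertex latitude is φ_max = arccos|n̂_z| ≈ 77.8°.
Check via Clairaut: cos φ_max = |cos φ₁| · sin C = cos(9.0°)·sin(12.3°) ≈ 0.211, again giving ≈ 77.8°.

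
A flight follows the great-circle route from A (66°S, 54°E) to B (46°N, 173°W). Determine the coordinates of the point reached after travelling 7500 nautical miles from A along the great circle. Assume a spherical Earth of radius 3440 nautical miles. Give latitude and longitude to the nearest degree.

≈ (26°N, 173°E)

Convert each endpoint to a unit vector on the sphere (x = cos φ cos λ, y = cos φ sin λ, z = sin φ).
The central angle between the endpoints is δ = arccos(p₁·p₂) ≈ 2.586 rad (148.2°). The total great-circle distance is δ·R ≈ 2.586 × 3440 ≈ 8898 nmi, so the target fraction is f = 7500/8898 ≈ 0.843.
Interpolate at f ≈ 0.843 with slerp weights a = sin((1−f)δ)/sin δ ≈ 0.750, b = sin(fδ)/sin δ ≈ 1.556.
p = a·p₁ + b·p₂ ≈ (-0.893, 0.115, 0.434); φ = arcsin(p_z) ≈ 25.73°, λ = atan2(p_y, p_x) ≈ 172.66°.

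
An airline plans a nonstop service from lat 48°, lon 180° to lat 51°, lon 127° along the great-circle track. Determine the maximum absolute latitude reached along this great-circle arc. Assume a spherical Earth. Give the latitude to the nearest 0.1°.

The great circle lies in the plane with unit normal n̂ = (p₁ × p₂)/|p₁ × p₂|.
Here n̂_z ≈ -0.604; the vertex latitude is φ_max = arccos|n̂_z| ≈ 52.8°.

≈ 52.8°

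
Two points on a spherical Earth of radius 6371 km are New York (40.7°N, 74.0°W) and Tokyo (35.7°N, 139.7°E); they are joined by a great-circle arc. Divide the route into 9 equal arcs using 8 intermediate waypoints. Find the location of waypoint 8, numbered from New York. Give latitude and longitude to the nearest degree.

The haversine formula gives a central angle δ ≈ 1.703 rad (97.6°) between the endpoints.
Interpolate at f = 8/9 with slerp weights a = sin((1−f)δ)/sin δ ≈ 0.190, b = sin(fδ)/sin δ ≈ 1.007.
p = a·p₁ + b·p₂ ≈ (-0.584, 0.391, 0.711); φ = arcsin(p_z) ≈ 45.35°, λ = atan2(p_y, p_x) ≈ 146.22°.

≈ 45°N, 146°E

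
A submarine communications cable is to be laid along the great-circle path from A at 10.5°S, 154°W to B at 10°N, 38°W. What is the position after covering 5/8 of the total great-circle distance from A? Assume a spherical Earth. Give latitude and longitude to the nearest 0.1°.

≈ 2.6°N, 81.6°W

Convert each endpoint to a unit vector on the sphere (x = cos φ cos λ, y = cos φ sin λ, z = sin φ).
The central angle between the endpoints is δ = arccos(p₁·p₂) ≈ 2.044 rad (117.1°).
Interpolate at f = 5/8 with slerp weights a = sin((1−f)δ)/sin δ ≈ 0.780, b = sin(fδ)/sin δ ≈ 1.076.
p = a·p₁ + b·p₂ ≈ (0.146, -0.988, 0.045); φ = arcsin(p_z) ≈ 2.56°, λ = atan2(p_y, p_x) ≈ -81.60°.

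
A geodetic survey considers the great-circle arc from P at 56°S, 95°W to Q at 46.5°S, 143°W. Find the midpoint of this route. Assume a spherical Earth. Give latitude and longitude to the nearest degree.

From cos δ = sin φ₁ sin φ₂ + cos φ₁ cos φ₂ cos Δλ, the central angle is δ ≈ 0.538 rad (30.8°).
Interpolate at f = 1/2 with slerp weights a = sin((1−f)δ)/sin δ ≈ 0.519, b = sin(fδ)/sin δ ≈ 0.519.
p = a·p₁ + b·p₂ ≈ (-0.310, -0.504, -0.806); φ = arcsin(p_z) ≈ -53.72°, λ = atan2(p_y, p_x) ≈ -121.64°.

≈ 54°S, 122°W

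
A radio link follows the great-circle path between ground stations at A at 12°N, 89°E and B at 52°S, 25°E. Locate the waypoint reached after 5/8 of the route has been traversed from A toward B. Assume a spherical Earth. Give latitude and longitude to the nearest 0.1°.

Convert each endpoint to a unit vector on the sphere (x = cos φ cos λ, y = cos φ sin λ, z = sin φ).
The central angle between the endpoints is δ = arccos(p₁·p₂) ≈ 1.470 rad (84.3°).
Interpolate at f = 5/8 with slerp weights a = sin((1−f)δ)/sin δ ≈ 0.527, b = sin(fδ)/sin δ ≈ 0.799.
p = a·p₁ + b·p₂ ≈ (0.455, 0.723, -0.520); φ = arcsin(p_z) ≈ -31.34°, λ = atan2(p_y, p_x) ≈ 57.82°.

≈ 31.3°S, 57.8°E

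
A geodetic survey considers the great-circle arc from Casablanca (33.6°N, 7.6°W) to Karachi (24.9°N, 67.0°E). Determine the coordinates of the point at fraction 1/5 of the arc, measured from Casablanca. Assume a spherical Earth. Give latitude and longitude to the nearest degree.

From cos δ = sin φ₁ sin φ₂ + cos φ₁ cos φ₂ cos Δλ, the central angle is δ ≈ 1.122 rad (64.3°).
Interpolate at f = 1/5 with slerp weights a = sin((1−f)δ)/sin δ ≈ 0.868, b = sin(fδ)/sin δ ≈ 0.247.
p = a·p₁ + b·p₂ ≈ (0.804, 0.111, 0.584); φ = arcsin(p_z) ≈ 35.75°, λ = atan2(p_y, p_x) ≈ 7.84°.

≈ 36°N, 8°E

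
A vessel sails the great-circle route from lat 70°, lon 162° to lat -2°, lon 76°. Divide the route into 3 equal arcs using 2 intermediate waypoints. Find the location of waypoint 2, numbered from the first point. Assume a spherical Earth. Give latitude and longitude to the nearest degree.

From cos δ = sin φ₁ sin φ₂ + cos φ₁ cos φ₂ cos Δλ, the central angle is δ ≈ 1.580 rad (90.5°).
Interpolate at f = 2/3 with slerp weights a = sin((1−f)δ)/sin δ ≈ 0.503, b = sin(fδ)/sin δ ≈ 0.869.
p = a·p₁ + b·p₂ ≈ (0.047, 0.896, 0.442); φ = arcsin(p_z) ≈ 26.23°, λ = atan2(p_y, p_x) ≈ 87.02°.

≈ lat 26°, lon 87°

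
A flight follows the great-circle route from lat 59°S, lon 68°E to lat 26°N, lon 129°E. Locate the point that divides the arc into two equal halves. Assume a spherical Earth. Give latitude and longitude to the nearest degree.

The haversine formula gives a central angle δ ≈ 1.723 rad (98.7°) between the endpoints.
Interpolate at f = 1/2 with slerp weights a = sin((1−f)δ)/sin δ ≈ 0.768, b = sin(fδ)/sin δ ≈ 0.768.
p = a·p₁ + b·p₂ ≈ (-0.286, 0.903, -0.321); φ = arcsin(p_z) ≈ -18.75°, λ = atan2(p_y, p_x) ≈ 107.58°.

≈ lat 19°S, lon 108°E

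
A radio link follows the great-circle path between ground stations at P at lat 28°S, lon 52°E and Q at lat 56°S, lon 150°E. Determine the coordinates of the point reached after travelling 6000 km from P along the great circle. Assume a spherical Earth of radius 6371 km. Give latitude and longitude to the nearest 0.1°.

Convert each endpoint to a unit vector on the sphere (x = cos φ cos λ, y = cos φ sin λ, z = sin φ).
The central angle between the endpoints is δ = arccos(p₁·p₂) ≈ 1.245 rad (71.3°). The total great-circle distance is δ·R ≈ 1.245 × 6371 ≈ 7929 km, so the target fraction is f = 6000/7929 ≈ 0.757.
Interpolate at f ≈ 0.757 with slerp weights a = sin((1−f)δ)/sin δ ≈ 0.315, b = sin(fδ)/sin δ ≈ 0.854.
p = a·p₁ + b·p₂ ≈ (-0.242, 0.458, -0.855); φ = arcsin(p_z) ≈ -58.81°, λ = atan2(p_y, p_x) ≈ 117.89°.

≈ lat 58.8°S, lon 117.9°E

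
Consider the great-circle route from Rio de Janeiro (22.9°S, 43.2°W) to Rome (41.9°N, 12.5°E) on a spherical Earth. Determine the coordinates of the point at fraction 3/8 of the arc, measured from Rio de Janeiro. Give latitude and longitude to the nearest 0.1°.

Write both endpoints as unit vectors p₁, p₂ with components (cos φ cos λ, cos φ sin λ, sin φ).
The central angle between the endpoints is δ = arccos(p₁·p₂) ≈ 1.444 rad (82.7°).
Interpolate at f = 3/8 with slerp weights a = sin((1−f)δ)/sin δ ≈ 0.791, b = sin(fδ)/sin δ ≈ 0.520.
p = a·p₁ + b·p₂ ≈ (0.909, -0.415, 0.039); φ = arcsin(p_z) ≈ 2.24°, λ = atan2(p_y, p_x) ≈ -24.55°.

≈ (2.2°N, 24.6°W)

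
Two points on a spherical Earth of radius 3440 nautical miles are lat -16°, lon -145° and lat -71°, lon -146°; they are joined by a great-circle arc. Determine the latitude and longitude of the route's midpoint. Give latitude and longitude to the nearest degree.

≈ lat -44°, lon -145°

Write both endpoints as unit vectors p₁, p₂ with components (cos φ cos λ, cos φ sin λ, sin φ).
The central angle between the endpoints is δ = arccos(p₁·p₂) ≈ 0.960 rad (55.0°).
Interpolate at f = 1/2 with slerp weights a = sin((1−f)δ)/sin δ ≈ 0.564, b = sin(fδ)/sin δ ≈ 0.564.
p = a·p₁ + b·p₂ ≈ (-0.596, -0.413, -0.688); φ = arcsin(p_z) ≈ -43.50°, λ = atan2(p_y, p_x) ≈ -145.25°.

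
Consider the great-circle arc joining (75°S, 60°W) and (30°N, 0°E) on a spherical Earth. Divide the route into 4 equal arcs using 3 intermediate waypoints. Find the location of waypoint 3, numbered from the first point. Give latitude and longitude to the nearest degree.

≈ (3°N, 7°W)

From cos δ = sin φ₁ sin φ₂ + cos φ₁ cos φ₂ cos Δλ, the central angle is δ ≈ 1.951 rad (111.8°).
Interpolate at f = 3/4 with slerp weights a = sin((1−f)δ)/sin δ ≈ 0.505, b = sin(fδ)/sin δ ≈ 1.071.
p = a·p₁ + b·p₂ ≈ (0.992, -0.113, 0.048); φ = arcsin(p_z) ≈ 2.75°, λ = atan2(p_y, p_x) ≈ -6.50°.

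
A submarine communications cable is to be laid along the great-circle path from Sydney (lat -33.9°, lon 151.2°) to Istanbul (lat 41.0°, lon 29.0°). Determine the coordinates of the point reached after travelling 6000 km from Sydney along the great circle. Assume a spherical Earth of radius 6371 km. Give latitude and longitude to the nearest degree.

From cos δ = sin φ₁ sin φ₂ + cos φ₁ cos φ₂ cos Δλ, the central angle is δ ≈ 2.346 rad (134.4°). The total great-circle distance is δ·R ≈ 2.346 × 6371 ≈ 14945 km, so the target fraction is f = 6000/14945 ≈ 0.401.
Interpolate at f ≈ 0.401 with slerp weights a = sin((1−f)δ)/sin δ ≈ 1.380, b = sin(fδ)/sin δ ≈ 1.132.
p = a·p₁ + b·p₂ ≈ (-0.257, 0.966, -0.027); φ = arcsin(p_z) ≈ -1.57°, λ = atan2(p_y, p_x) ≈ 104.89°.

≈ lat -2°, lon 105°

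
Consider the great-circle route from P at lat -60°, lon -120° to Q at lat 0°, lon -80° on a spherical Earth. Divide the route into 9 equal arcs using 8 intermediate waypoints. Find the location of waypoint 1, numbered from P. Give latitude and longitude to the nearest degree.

≈ lat -54°, lon -111°

The haversine formula gives a central angle δ ≈ 1.178 rad (67.5°) between the endpoints.
Interpolate at f = 1/9 with slerp weights a = sin((1−f)δ)/sin δ ≈ 0.937, b = sin(fδ)/sin δ ≈ 0.141.
p = a·p₁ + b·p₂ ≈ (-0.210, -0.545, -0.812); φ = arcsin(p_z) ≈ -54.27°, λ = atan2(p_y, p_x) ≈ -111.06°.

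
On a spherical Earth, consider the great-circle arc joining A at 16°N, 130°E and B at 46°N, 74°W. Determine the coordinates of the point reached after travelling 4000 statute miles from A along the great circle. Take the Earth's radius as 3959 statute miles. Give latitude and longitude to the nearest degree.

The haversine formula gives a central angle δ ≈ 1.995 rad (114.3°) between the endpoints. The total great-circle distance is δ·R ≈ 1.995 × 3959 ≈ 7899 mi, so the target fraction is f = 4000/7899 ≈ 0.506.
Interpolate at f ≈ 0.506 with slerp weights a = sin((1−f)δ)/sin δ ≈ 0.914, b = sin(fδ)/sin δ ≈ 0.929.
p = a·p₁ + b·p₂ ≈ (-0.387, 0.053, 0.921); φ = arcsin(p_z) ≈ 67.01°, λ = atan2(p_y, p_x) ≈ 172.26°.

≈ 67°N, 172°E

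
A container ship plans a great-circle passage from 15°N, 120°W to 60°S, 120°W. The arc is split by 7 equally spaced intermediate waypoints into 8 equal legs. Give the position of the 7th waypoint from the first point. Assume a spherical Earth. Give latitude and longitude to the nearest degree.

≈ 51°S, 120°W

Write both endpoints as unit vectors p₁, p₂ with components (cos φ cos λ, cos φ sin λ, sin φ).
The central angle between the endpoints is δ = arccos(p₁·p₂) ≈ 1.309 rad (75.0°).
Interpolate at f = 7/8 with slerp weights a = sin((1−f)δ)/sin δ ≈ 0.169, b = sin(fδ)/sin δ ≈ 0.943.
p = a·p₁ + b·p₂ ≈ (-0.317, -0.549, -0.773); φ = arcsin(p_z) ≈ -50.62°, λ = atan2(p_y, p_x) ≈ -120.00°.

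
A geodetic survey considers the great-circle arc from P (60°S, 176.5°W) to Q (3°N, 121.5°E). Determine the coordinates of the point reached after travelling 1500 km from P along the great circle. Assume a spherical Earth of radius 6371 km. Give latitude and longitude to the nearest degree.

≈ (52°S, 163°E)

Convert each endpoint to a unit vector on the sphere (x = cos φ cos λ, y = cos φ sin λ, z = sin φ).
The central angle between the endpoints is δ = arccos(p₁·p₂) ≈ 1.381 rad (79.1°). The total great-circle distance is δ·R ≈ 1.381 × 6371 ≈ 8796 km, so the target fraction is f = 1500/8796 ≈ 0.171.
Interpolate at f ≈ 0.171 with slerp weights a = sin((1−f)δ)/sin δ ≈ 0.927, b = sin(fδ)/sin δ ≈ 0.238.
p = a·p₁ + b·p₂ ≈ (-0.587, 0.174, -0.791); φ = arcsin(p_z) ≈ -52.26°, λ = atan2(p_y, p_x) ≈ 163.49°.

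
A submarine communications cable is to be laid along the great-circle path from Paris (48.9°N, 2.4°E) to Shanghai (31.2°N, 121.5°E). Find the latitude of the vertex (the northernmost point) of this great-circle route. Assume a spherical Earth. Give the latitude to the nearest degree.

The great circle lies in the plane with unit normal n̂ = (p₁ × p₂)/|p₁ × p₂|.
Here n̂_z ≈ +0.495; the vertex latitude is φ_max = arccos|n̂_z| ≈ 60.3°.
Check via Clairaut: cos φ_max = |cos φ₁| · sin C = cos(48.9°)·sin(48.8°) ≈ 0.495, again giving ≈ 60.3°.

≈ 60°N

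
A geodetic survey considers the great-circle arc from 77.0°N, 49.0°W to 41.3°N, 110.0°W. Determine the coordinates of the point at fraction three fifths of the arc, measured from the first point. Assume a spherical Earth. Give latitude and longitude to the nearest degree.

From cos δ = sin φ₁ sin φ₂ + cos φ₁ cos φ₂ cos Δλ, the central angle is δ ≈ 0.760 rad (43.5°).
Interpolate at f = 3/5 with slerp weights a = sin((1−f)δ)/sin δ ≈ 0.434, b = sin(fδ)/sin δ ≈ 0.639.
p = a·p₁ + b·p₂ ≈ (-0.100, -0.525, 0.845); φ = arcsin(p_z) ≈ 57.69°, λ = atan2(p_y, p_x) ≈ -100.80°.

≈ 58°N, 101°W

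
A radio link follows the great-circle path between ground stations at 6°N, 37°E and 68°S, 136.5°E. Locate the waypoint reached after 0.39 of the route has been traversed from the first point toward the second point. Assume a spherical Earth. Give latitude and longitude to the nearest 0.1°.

Write both endpoints as unit vectors p₁, p₂ with components (cos φ cos λ, cos φ sin λ, sin φ).
The central angle between the endpoints is δ = arccos(p₁·p₂) ≈ 1.730 rad (99.1°).
Interpolate at f = 0.39 with slerp weights a = sin((1−f)δ)/sin δ ≈ 0.881, b = sin(fδ)/sin δ ≈ 0.633.
p = a·p₁ + b·p₂ ≈ (0.528, 0.691, -0.494); φ = arcsin(p_z) ≈ -29.63°, λ = atan2(p_y, p_x) ≈ 52.60°.

≈ 29.6°S, 52.6°E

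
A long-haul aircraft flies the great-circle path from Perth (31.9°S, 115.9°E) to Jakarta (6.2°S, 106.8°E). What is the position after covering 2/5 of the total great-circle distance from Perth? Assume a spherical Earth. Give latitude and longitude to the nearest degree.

Write both endpoints as unit vectors p₁, p₂ with components (cos φ cos λ, cos φ sin λ, sin φ).
The central angle between the endpoints is δ = arccos(p₁·p₂) ≈ 0.472 rad (27.1°).
Interpolate at f = 2/5 with slerp weights a = sin((1−f)δ)/sin δ ≈ 0.615, b = sin(fδ)/sin δ ≈ 0.413.
p = a·p₁ + b·p₂ ≈ (-0.347, 0.862, -0.369); φ = arcsin(p_z) ≈ -21.68°, λ = atan2(p_y, p_x) ≈ 111.89°.

≈ (22°S, 112°E)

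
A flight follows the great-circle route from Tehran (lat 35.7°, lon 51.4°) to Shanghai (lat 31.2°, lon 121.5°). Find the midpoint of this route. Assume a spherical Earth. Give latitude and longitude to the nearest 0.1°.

Write both endpoints as unit vectors p₁, p₂ with components (cos φ cos λ, cos φ sin λ, sin φ).
The central angle between the endpoints is δ = arccos(p₁·p₂) ≈ 1.002 rad (57.4°).
Interpolate at f = 1/2 with slerp weights a = sin((1−f)δ)/sin δ ≈ 0.570, b = sin(fδ)/sin δ ≈ 0.570.
p = a·p₁ + b·p₂ ≈ (0.034, 0.778, 0.628); φ = arcsin(p_z) ≈ 38.90°, λ = atan2(p_y, p_x) ≈ 87.49°.

≈ lat 38.9°, lon 87.5°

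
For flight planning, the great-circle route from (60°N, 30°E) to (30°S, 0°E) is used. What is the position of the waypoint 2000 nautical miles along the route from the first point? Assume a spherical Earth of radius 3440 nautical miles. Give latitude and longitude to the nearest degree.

Write both endpoints as unit vectors p₁, p₂ with components (cos φ cos λ, cos φ sin λ, sin φ).
The central angle between the endpoints is δ = arccos(p₁·p₂) ≈ 1.629 rad (93.3°). The total great-circle distance is δ·R ≈ 1.629 × 3440 ≈ 5603 nmi, so the target fraction is f = 2000/5603 ≈ 0.357.
Interpolate at f ≈ 0.357 with slerp weights a = sin((1−f)δ)/sin δ ≈ 0.868, b = sin(fδ)/sin δ ≈ 0.550.
p = a·p₁ + b·p₂ ≈ (0.852, 0.217, 0.476); φ = arcsin(p_z) ≈ 28.44°, λ = atan2(p_y, p_x) ≈ 14.28°.

≈ (28°N, 14°E)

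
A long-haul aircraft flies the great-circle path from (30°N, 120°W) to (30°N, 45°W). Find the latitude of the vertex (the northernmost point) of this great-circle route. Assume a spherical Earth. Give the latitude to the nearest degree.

≈ 36°N

The great circle lies in the plane with unit normal n̂ = (p₁ × p₂)/|p₁ × p₂|.
Here n̂_z ≈ +0.809; the vertex latitude is φ_max = arccos|n̂_z| ≈ 36.0°.
Check via Clairaut: cos φ_max = |cos φ₁| · sin C = cos(30.0°)·sin(69.0°) ≈ 0.809, again giving ≈ 36.0°.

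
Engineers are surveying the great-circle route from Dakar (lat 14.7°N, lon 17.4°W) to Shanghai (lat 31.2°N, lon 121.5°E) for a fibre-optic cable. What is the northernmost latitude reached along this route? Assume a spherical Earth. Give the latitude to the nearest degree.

≈ 51°N

The great circle lies in the plane with unit normal n̂ = (p₁ × p₂)/|p₁ × p₂|.
Here n̂_z ≈ +0.625; the vertex latitude is φ_max = arccos|n̂_z| ≈ 51.3°.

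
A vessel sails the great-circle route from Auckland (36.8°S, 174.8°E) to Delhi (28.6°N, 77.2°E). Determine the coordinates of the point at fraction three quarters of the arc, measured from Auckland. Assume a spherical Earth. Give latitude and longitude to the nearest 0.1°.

The haversine formula gives a central angle δ ≈ 1.960 rad (112.3°) between the endpoints.
Interpolate at f = 3/4 with slerp weights a = sin((1−f)δ)/sin δ ≈ 0.509, b = sin(fδ)/sin δ ≈ 1.076.
p = a·p₁ + b·p₂ ≈ (-0.197, 0.958, 0.210); φ = arcsin(p_z) ≈ 12.13°, λ = atan2(p_y, p_x) ≈ 101.60°.

≈ 12.1°N, 101.6°E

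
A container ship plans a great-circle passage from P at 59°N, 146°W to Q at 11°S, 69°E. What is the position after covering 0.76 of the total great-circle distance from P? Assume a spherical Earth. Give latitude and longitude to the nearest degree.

≈ 17°N, 80°E

Convert each endpoint to a unit vector on the sphere (x = cos φ cos λ, y = cos φ sin λ, z = sin φ).
The central angle between the endpoints is δ = arccos(p₁·p₂) ≈ 2.187 rad (125.3°).
Interpolate at f = 0.76 with slerp weights a = sin((1−f)δ)/sin δ ≈ 0.614, b = sin(fδ)/sin δ ≈ 1.220.
p = a·p₁ + b·p₂ ≈ (0.167, 0.941, 0.293); φ = arcsin(p_z) ≈ 17.06°, λ = atan2(p_y, p_x) ≈ 79.93°.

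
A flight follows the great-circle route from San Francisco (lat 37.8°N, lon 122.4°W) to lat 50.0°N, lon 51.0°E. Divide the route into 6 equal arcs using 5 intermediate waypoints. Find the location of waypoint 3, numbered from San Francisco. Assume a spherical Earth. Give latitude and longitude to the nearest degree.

≈ lat 83°N, lon 96°W

The haversine formula gives a central angle δ ≈ 1.606 rad (92.0°) between the endpoints.
Interpolate at f = 3/6 with slerp weights a = sin((1−f)δ)/sin δ ≈ 0.720, b = sin(fδ)/sin δ ≈ 0.720.
p = a·p₁ + b·p₂ ≈ (-0.014, -0.121, 0.993); φ = arcsin(p_z) ≈ 83.03°, λ = atan2(p_y, p_x) ≈ -96.42°.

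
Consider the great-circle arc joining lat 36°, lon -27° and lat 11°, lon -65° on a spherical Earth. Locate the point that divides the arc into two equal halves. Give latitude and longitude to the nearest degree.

≈ lat 25°, lon -48°

Convert each endpoint to a unit vector on the sphere (x = cos φ cos λ, y = cos φ sin λ, z = sin φ).
The central angle between the endpoints is δ = arccos(p₁·p₂) ≈ 0.741 rad (42.4°).
Interpolate at f = 1/2 with slerp weights a = sin((1−f)δ)/sin δ ≈ 0.536, b = sin(fδ)/sin δ ≈ 0.536.
p = a·p₁ + b·p₂ ≈ (0.609, -0.674, 0.418); φ = arcsin(p_z) ≈ 24.68°, λ = atan2(p_y, p_x) ≈ -47.90°.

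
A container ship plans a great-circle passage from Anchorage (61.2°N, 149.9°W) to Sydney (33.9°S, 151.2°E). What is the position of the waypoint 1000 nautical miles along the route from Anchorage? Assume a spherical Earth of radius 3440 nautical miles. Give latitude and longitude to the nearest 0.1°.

≈ 48.3°N, 168.5°W

The haversine formula gives a central angle δ ≈ 1.857 rad (106.4°) between the endpoints. The total great-circle distance is δ·R ≈ 1.857 × 3440 ≈ 6388 nmi, so the target fraction is f = 1000/6388 ≈ 0.157.
Interpolate at f ≈ 0.157 with slerp weights a = sin((1−f)δ)/sin δ ≈ 1.042, b = sin(fδ)/sin δ ≈ 0.299.
p = a·p₁ + b·p₂ ≈ (-0.652, -0.132, 0.747); φ = arcsin(p_z) ≈ 48.31°, λ = atan2(p_y, p_x) ≈ -168.52°.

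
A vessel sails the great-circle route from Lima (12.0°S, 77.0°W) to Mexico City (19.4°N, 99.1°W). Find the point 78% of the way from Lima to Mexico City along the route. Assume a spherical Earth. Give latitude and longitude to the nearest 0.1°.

From cos δ = sin φ₁ sin φ₂ + cos φ₁ cos φ₂ cos Δλ, the central angle is δ ≈ 0.667 rad (38.2°).
Interpolate at f = 0.78 with slerp weights a = sin((1−f)δ)/sin δ ≈ 0.236, b = sin(fδ)/sin δ ≈ 0.804.
p = a·p₁ + b·p₂ ≈ (-0.068, -0.974, 0.218); φ = arcsin(p_z) ≈ 12.58°, λ = atan2(p_y, p_x) ≈ -93.99°.

≈ (12.6°N, 94.0°W)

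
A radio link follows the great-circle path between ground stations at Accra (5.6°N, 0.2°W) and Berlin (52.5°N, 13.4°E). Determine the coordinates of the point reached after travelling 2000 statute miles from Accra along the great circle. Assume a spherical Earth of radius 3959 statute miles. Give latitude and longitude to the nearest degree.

≈ 34°N, 6°E

Write both endpoints as unit vectors p₁, p₂ with components (cos φ cos λ, cos φ sin λ, sin φ).
The central angle between the endpoints is δ = arccos(p₁·p₂) ≈ 0.842 rad (48.2°). The total great-circle distance is δ·R ≈ 0.842 × 3959 ≈ 3332 mi, so the target fraction is f = 2000/3332 ≈ 0.600.
Interpolate at f ≈ 0.600 with slerp weights a = sin((1−f)δ)/sin δ ≈ 0.443, b = sin(fδ)/sin δ ≈ 0.649.
p = a·p₁ + b·p₂ ≈ (0.825, 0.090, 0.558); φ = arcsin(p_z) ≈ 33.92°, λ = atan2(p_y, p_x) ≈ 6.23°.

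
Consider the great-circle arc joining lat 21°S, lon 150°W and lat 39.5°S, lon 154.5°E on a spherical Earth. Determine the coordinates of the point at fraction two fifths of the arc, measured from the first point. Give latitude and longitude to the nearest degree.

≈ lat 31°S, lon 169°W

Write both endpoints as unit vectors p₁, p₂ with components (cos φ cos λ, cos φ sin λ, sin φ).
The central angle between the endpoints is δ = arccos(p₁·p₂) ≈ 0.882 rad (50.5°).
Interpolate at f = 2/5 with slerp weights a = sin((1−f)δ)/sin δ ≈ 0.654, b = sin(fδ)/sin δ ≈ 0.448.
p = a·p₁ + b·p₂ ≈ (-0.840, -0.157, -0.519); φ = arcsin(p_z) ≈ -31.26°, λ = atan2(p_y, p_x) ≈ -169.45°.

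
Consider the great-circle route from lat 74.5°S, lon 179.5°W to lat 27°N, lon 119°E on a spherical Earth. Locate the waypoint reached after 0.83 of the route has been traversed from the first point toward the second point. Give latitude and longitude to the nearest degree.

Convert each endpoint to a unit vector on the sphere (x = cos φ cos λ, y = cos φ sin λ, z = sin φ).
The central angle between the endpoints is δ = arccos(p₁·p₂) ≈ 1.901 rad (108.9°).
Interpolate at f = 0.83 with slerp weights a = sin((1−f)δ)/sin δ ≈ 0.336, b = sin(fδ)/sin δ ≈ 1.057.
p = a·p₁ + b·p₂ ≈ (-0.546, 0.823, 0.156); φ = arcsin(p_z) ≈ 9.00°, λ = atan2(p_y, p_x) ≈ 123.58°.

≈ lat 9°N, lon 124°E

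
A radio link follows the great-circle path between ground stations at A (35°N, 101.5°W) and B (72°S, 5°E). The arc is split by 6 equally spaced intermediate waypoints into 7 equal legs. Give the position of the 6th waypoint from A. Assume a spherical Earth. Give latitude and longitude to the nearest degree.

≈ (65°S, 44°W)

The haversine formula gives a central angle δ ≈ 2.236 rad (128.1°) between the endpoints.
Interpolate at f = 6/7 with slerp weights a = sin((1−f)δ)/sin δ ≈ 0.399, b = sin(fδ)/sin δ ≈ 1.196.
p = a·p₁ + b·p₂ ≈ (0.303, -0.288, -0.908); φ = arcsin(p_z) ≈ -65.28°, λ = atan2(p_y, p_x) ≈ -43.58°.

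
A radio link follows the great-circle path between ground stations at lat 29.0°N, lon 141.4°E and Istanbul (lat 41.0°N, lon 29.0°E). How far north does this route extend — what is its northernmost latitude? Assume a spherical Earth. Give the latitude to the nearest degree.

≈ 52°N

The great circle lies in the plane with unit normal n̂ = (p₁ × p₂)/|p₁ × p₂|.
Here n̂_z ≈ -0.612; the vertex latitude is φ_max = arccos|n̂_z| ≈ 52.3°.
Check via Clairaut: cos φ_max = |cos φ₁| · sin C = cos(29.0°)·sin(44.4°) ≈ 0.612, again giving ≈ 52.3°.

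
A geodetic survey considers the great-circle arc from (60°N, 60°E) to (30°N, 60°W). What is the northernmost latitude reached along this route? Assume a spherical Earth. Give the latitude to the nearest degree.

The great circle lies in the plane with unit normal n̂ = (p₁ × p₂)/|p₁ × p₂|.
Here n̂_z ≈ -0.384; the vertex latitude is φ_max = arccos|n̂_z| ≈ 67.4°.
Check via Clairaut: cos φ_max = |cos φ₁| · sin C = cos(60.0°)·sin(50.2°) ≈ 0.384, again giving ≈ 67.4°.

≈ 67°N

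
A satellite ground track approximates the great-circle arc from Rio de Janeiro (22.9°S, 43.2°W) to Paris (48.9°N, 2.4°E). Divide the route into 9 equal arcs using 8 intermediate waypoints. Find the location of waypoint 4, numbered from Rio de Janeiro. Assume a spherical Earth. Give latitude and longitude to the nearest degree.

≈ 10°N, 27°W

Convert each endpoint to a unit vector on the sphere (x = cos φ cos λ, y = cos φ sin λ, z = sin φ).
The central angle between the endpoints is δ = arccos(p₁·p₂) ≈ 1.440 rad (82.5°).
Interpolate at f = 4/9 with slerp weights a = sin((1−f)δ)/sin δ ≈ 0.724, b = sin(fδ)/sin δ ≈ 0.602.
p = a·p₁ + b·p₂ ≈ (0.881, -0.440, 0.172); φ = arcsin(p_z) ≈ 9.92°, λ = atan2(p_y, p_x) ≈ -26.51°.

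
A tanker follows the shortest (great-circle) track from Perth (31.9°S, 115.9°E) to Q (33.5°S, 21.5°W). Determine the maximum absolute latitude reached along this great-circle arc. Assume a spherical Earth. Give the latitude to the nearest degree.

≈ 61°S

The great circle lies in the plane with unit normal n̂ = (p₁ × p₂)/|p₁ × p₂|.
Here n̂_z ≈ -0.492; the vertex latitude is φ_max = arccos|n̂_z| ≈ 60.5°.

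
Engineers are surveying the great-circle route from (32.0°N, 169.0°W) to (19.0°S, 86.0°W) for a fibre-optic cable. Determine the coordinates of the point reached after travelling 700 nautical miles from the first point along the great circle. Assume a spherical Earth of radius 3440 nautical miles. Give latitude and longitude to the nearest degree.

Convert each endpoint to a unit vector on the sphere (x = cos φ cos λ, y = cos φ sin λ, z = sin φ).
The central angle between the endpoints is δ = arccos(p₁·p₂) ≈ 1.646 rad (94.3°). The total great-circle distance is δ·R ≈ 1.646 × 3440 ≈ 5661 nmi, so the target fraction is f = 700/5661 ≈ 0.124.
Interpolate at f ≈ 0.124 with slerp weights a = sin((1−f)δ)/sin δ ≈ 0.995, b = sin(fδ)/sin δ ≈ 0.203.
p = a·p₁ + b·p₂ ≈ (-0.815, -0.352, 0.461); φ = arcsin(p_z) ≈ 27.45°, λ = atan2(p_y, p_x) ≈ -156.62°.

≈ (27°N, 157°W)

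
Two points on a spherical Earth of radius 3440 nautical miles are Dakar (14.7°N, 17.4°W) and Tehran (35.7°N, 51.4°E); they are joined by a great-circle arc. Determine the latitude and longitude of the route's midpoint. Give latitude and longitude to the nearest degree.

≈ 30°N, 14°E

From cos δ = sin φ₁ sin φ₂ + cos φ₁ cos φ₂ cos Δλ, the central angle is δ ≈ 1.124 rad (64.4°).
Interpolate at f = 1/2 with slerp weights a = sin((1−f)δ)/sin δ ≈ 0.591, b = sin(fδ)/sin δ ≈ 0.591.
p = a·p₁ + b·p₂ ≈ (0.845, 0.204, 0.495); φ = arcsin(p_z) ≈ 29.65°, λ = atan2(p_y, p_x) ≈ 13.58°.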